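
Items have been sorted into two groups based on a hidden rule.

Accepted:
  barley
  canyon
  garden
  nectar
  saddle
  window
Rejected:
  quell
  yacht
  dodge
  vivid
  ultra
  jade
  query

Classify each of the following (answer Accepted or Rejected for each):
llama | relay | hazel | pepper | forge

The pattern is that an item is 'Accepted' exactly when: length 6.
llama → length 5 → Rejected.
relay → length 5 → Rejected.
hazel → length 5 → Rejected.
pepper → length 6 → Accepted.
forge → length 5 → Rejected.

Rejected, Rejected, Rejected, Accepted, Rejected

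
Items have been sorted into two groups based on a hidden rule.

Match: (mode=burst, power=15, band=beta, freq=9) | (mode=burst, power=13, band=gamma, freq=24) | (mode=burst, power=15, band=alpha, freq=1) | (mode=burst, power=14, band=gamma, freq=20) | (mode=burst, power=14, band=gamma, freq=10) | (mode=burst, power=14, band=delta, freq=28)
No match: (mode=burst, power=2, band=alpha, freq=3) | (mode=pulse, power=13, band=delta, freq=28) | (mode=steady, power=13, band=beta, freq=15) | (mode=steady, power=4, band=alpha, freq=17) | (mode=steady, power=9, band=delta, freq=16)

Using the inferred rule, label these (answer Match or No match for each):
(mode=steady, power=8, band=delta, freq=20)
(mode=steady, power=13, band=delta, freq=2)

The pattern is that an item is 'Match' exactly when: mode is burst AND power ≥ 4.
(mode=steady, power=8, band=delta, freq=20) → mode is steady, power = 8 → No match.
(mode=steady, power=13, band=delta, freq=2) → mode is steady, power = 13 → No match.

No match, No match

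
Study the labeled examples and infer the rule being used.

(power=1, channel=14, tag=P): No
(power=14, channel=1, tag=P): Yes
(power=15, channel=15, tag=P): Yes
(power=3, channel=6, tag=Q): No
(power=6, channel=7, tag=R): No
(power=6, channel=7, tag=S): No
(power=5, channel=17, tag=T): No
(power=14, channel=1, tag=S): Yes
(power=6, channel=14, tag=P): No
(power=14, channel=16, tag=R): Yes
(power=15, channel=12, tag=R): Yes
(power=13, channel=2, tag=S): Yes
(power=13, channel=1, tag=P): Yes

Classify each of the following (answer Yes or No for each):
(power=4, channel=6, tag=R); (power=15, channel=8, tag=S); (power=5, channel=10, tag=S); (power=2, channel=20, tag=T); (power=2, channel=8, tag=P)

No, Yes, No, No, No

Rule: power ≥ 13. This holds for each 'Yes' example and fails for each 'No' one.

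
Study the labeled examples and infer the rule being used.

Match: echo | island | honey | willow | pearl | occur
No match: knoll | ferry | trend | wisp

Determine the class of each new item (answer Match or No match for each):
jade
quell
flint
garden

Match, Match, No match, Match

Every 'Match' example satisfies: has ≥ 2 vowels. None of the 'No match' examples do.
jade: 2 vowels, meets the rule → Match.
quell: 2 vowels, meets the rule → Match.
flint: 1 vowel, does not fit → No match.
garden: 2 vowels, meets the rule → Match.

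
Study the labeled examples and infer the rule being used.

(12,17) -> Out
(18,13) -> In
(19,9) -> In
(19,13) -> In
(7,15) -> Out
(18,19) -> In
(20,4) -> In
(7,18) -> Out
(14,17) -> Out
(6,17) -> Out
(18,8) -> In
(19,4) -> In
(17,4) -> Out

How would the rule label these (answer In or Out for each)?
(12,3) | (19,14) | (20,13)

Out, In, In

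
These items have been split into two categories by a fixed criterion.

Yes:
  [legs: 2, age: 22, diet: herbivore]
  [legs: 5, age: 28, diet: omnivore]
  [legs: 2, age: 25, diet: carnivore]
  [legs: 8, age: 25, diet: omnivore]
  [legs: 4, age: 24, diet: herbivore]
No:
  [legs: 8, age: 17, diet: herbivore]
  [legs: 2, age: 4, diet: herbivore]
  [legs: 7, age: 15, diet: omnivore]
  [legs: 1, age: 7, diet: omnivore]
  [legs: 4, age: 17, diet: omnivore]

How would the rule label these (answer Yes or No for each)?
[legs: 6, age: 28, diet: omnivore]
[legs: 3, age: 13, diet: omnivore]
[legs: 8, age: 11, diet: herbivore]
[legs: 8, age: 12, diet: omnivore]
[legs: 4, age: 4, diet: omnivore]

Yes, No, No, No, No

The rule appears to be: age ≥ 22.
[legs: 6, age: 28, diet: omnivore]: age = 28, qualifies → Yes. [legs: 3, age: 13, diet: omnivore]: age = 13, does not fit → No. [legs: 8, age: 11, diet: herbivore]: age = 11, does not fit → No. [legs: 8, age: 12, diet: omnivore]: age = 12, does not fit → No. [legs: 4, age: 4, diet: omnivore]: age = 4, does not fit → No.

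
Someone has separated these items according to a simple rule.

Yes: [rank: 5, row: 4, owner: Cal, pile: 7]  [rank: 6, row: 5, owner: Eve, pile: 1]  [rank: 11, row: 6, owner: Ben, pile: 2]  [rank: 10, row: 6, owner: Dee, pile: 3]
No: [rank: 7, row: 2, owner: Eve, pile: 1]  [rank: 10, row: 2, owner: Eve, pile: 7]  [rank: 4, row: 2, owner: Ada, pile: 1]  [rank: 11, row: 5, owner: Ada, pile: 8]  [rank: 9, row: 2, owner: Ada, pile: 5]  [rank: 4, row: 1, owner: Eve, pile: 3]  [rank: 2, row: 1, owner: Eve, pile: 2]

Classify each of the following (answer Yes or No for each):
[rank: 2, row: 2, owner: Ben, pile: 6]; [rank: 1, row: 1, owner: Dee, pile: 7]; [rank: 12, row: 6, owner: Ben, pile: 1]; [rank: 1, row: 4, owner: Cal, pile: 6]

The simplest hypothesis consistent with all the labels is: pile ≤ 7 AND row ≥ 4.

No, No, Yes, Yes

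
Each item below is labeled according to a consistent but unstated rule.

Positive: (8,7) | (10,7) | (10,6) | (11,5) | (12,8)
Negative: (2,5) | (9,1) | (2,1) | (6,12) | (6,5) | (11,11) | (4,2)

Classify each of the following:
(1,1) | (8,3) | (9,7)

Negative, Negative, Positive

The rule appears to be: first > second AND sum ≥ 15.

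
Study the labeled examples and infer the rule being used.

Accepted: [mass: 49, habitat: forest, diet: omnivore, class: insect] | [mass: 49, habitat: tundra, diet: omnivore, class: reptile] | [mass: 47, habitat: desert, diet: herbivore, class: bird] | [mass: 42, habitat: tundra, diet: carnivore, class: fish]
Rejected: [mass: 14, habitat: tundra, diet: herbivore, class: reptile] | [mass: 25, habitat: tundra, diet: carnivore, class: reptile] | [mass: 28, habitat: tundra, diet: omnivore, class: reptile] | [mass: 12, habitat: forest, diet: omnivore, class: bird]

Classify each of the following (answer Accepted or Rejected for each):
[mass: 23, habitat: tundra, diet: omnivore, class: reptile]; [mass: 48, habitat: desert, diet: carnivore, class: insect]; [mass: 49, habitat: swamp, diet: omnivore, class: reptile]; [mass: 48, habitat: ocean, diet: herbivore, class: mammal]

'Accepted' ⟺ mass ≥ 42.
[mass: 23, habitat: tundra, diet: omnivore, class: reptile]: mass = 23, lacks this property → Rejected.
[mass: 48, habitat: desert, diet: carnivore, class: insect]: mass = 48, meets the rule → Accepted.
[mass: 49, habitat: swamp, diet: omnivore, class: reptile]: mass = 49, meets the rule → Accepted.
[mass: 48, habitat: ocean, diet: herbivore, class: mammal]: mass = 48, meets the rule → Accepted.

Rejected, Accepted, Accepted, Accepted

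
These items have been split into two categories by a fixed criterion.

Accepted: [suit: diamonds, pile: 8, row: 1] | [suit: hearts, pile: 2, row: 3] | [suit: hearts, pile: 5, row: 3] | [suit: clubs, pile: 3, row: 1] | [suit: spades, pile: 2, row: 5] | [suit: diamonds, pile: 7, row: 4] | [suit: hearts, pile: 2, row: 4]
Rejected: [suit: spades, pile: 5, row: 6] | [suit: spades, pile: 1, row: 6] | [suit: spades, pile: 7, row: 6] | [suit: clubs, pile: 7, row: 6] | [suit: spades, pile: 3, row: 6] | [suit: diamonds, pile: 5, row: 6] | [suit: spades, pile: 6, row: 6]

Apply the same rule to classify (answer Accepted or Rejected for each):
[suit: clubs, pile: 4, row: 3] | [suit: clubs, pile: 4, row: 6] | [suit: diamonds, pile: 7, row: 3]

Accepted, Rejected, Accepted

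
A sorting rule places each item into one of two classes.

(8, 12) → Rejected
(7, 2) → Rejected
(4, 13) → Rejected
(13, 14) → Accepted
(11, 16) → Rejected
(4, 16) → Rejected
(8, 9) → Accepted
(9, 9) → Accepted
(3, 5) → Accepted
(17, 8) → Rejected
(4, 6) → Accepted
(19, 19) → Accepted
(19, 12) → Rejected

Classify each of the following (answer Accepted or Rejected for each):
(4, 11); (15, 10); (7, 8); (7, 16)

Rejected, Rejected, Accepted, Rejected

The rule appears to be: |first − second| ≤ 2.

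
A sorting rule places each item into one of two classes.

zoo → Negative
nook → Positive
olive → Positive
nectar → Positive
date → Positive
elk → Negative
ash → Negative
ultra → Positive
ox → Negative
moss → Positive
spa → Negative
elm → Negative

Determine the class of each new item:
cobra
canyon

Positive, Positive

Rule: length ≥ 4. This holds for each 'Positive' example and fails for each 'Negative' one.
cobra — length 5, hence Positive.
canyon — length 6, hence Positive.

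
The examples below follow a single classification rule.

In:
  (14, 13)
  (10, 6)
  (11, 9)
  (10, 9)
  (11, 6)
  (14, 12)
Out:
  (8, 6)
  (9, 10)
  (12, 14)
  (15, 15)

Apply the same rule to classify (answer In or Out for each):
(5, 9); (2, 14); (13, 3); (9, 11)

Out, Out, In, Out

One predicate separates the groups cleanly: first > second AND sum ≥ 16.
(5, 9) → 5 < 9, 5+9 = 14 → Out. (2, 14) → 2 < 14, 2+14 = 16 → Out. (13, 3) → 13 > 3, 13+3 = 16 → In. (9, 11) → 9 < 11, 9+11 = 20 → Out.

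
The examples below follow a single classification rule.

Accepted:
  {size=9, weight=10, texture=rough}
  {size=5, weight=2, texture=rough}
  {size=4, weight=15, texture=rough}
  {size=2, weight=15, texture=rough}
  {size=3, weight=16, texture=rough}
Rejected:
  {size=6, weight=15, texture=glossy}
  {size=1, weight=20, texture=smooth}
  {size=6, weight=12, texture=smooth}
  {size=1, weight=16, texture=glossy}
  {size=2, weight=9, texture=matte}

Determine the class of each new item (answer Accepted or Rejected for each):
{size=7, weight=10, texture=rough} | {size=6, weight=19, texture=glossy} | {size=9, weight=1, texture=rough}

Every 'Accepted' example satisfies: texture is rough. None of the 'Rejected' examples do.
{size=7, weight=10, texture=rough} → texture is rough → Accepted. {size=6, weight=19, texture=glossy} → texture is glossy → Rejected. {size=9, weight=1, texture=rough} → texture is rough → Accepted.

Accepted, Rejected, Accepted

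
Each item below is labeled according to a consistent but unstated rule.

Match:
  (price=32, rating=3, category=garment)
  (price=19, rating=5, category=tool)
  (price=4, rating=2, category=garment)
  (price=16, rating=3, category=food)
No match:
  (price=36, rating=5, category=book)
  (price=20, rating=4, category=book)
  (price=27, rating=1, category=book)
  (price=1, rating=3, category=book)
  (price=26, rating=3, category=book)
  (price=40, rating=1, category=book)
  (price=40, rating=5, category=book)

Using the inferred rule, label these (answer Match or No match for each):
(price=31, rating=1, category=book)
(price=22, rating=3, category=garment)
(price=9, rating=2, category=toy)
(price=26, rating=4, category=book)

The distinguishing property — category is not book — holds for all the 'Match' cases and none of the 'No match' cases.

No match, Match, Match, No match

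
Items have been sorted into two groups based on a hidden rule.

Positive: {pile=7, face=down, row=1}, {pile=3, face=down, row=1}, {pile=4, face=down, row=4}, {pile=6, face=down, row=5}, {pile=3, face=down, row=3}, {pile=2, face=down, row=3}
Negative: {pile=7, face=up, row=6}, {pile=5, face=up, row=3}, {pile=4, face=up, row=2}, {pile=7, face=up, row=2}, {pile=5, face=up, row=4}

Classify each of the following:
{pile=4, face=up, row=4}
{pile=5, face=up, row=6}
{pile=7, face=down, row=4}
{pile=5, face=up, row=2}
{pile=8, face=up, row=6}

Negative, Negative, Positive, Negative, Negative

Comparing the two groups points to one rule — face is down.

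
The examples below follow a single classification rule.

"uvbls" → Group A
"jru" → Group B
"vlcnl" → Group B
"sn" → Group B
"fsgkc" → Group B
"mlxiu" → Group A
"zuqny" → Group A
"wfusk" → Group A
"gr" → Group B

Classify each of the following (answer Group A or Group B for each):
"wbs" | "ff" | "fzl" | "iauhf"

All 'Group A' examples share one property — length 5 AND contains 'u' — and every 'Group B' example lacks it.
"wbs" — length 3, no 'u', hence Group B. "ff" — length 2, no 'u', hence Group B. "fzl" — length 3, no 'u', hence Group B. "iauhf" — length 5, has 'u', hence Group A.

Group B, Group B, Group B, Group A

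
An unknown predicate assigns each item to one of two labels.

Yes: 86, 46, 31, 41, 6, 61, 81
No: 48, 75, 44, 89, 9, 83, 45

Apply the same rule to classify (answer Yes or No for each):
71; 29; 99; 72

Yes, No, No, No

The rule appears to be: ≡ 1 (mod 5).
71: Yes (71 mod 5 = 1). 29: No (29 mod 5 = 4). 99: No (99 mod 5 = 4). 72: No (72 mod 5 = 2).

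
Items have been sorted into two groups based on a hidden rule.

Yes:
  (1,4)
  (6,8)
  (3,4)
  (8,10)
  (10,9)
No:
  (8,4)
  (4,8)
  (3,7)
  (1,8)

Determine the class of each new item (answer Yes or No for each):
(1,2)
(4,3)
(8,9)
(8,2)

Yes, Yes, Yes, No

The rule appears to be: |first − second| ≤ 3.
(1,2) — |1−2| = 1, hence Yes.
(4,3) — |4−3| = 1, hence Yes.
(8,9) — |8−9| = 1, hence Yes.
(8,2) — |8−2| = 6, hence No.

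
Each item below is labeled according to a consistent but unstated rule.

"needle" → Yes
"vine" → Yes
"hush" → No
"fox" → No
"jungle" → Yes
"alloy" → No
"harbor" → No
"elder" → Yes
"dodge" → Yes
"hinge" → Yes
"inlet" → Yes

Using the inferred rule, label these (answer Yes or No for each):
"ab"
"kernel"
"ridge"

No, Yes, Yes

One predicate separates the groups cleanly: contains 'e'.
"ab" — no 'e', hence No.
"kernel" — has 'e', hence Yes.
"ridge" — has 'e', hence Yes.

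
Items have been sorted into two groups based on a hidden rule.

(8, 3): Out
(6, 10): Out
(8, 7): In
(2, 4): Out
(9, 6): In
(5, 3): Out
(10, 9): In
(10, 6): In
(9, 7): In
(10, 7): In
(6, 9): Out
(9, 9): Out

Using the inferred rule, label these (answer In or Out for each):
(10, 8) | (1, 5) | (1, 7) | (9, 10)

Every 'In' example satisfies: first > second AND sum ≥ 15. None of the 'Out' examples do.

In, Out, Out, Out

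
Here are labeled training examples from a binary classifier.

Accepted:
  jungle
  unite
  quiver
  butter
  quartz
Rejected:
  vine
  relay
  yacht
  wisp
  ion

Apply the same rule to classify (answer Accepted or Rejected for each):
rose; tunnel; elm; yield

Rejected, Accepted, Rejected, Rejected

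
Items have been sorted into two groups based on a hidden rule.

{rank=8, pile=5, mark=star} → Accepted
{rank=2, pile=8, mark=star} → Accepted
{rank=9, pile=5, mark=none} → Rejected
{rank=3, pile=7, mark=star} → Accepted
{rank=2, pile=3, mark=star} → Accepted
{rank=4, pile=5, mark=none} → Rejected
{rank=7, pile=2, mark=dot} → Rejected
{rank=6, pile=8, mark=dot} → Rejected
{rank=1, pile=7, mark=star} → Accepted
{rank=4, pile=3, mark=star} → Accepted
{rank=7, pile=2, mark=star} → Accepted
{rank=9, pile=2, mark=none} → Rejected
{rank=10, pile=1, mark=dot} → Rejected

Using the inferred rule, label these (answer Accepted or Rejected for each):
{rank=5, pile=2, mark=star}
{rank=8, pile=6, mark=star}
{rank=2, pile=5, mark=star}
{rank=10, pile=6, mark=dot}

The common property of the 'Accepted' items is: mark is star. No 'Rejected' item has it.
{rank=5, pile=2, mark=star} — mark is star, hence Accepted. {rank=8, pile=6, mark=star} — mark is star, hence Accepted. {rank=2, pile=5, mark=star} — mark is star, hence Accepted. {rank=10, pile=6, mark=dot} — mark is dot, hence Rejected.

Accepted, Accepted, Accepted, Rejected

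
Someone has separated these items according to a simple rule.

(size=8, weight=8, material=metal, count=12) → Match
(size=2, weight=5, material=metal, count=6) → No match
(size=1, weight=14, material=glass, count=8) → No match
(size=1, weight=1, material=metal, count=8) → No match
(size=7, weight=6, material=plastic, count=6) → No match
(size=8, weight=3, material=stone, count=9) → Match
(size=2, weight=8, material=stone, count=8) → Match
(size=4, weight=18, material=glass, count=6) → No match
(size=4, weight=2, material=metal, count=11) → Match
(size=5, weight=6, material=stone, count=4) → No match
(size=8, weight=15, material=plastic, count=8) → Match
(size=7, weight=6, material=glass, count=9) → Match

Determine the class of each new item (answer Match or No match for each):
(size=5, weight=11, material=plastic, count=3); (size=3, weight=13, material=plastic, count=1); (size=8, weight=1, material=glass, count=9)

No match, No match, Match

The classifier is using: count ≥ 8 AND size ≥ 2.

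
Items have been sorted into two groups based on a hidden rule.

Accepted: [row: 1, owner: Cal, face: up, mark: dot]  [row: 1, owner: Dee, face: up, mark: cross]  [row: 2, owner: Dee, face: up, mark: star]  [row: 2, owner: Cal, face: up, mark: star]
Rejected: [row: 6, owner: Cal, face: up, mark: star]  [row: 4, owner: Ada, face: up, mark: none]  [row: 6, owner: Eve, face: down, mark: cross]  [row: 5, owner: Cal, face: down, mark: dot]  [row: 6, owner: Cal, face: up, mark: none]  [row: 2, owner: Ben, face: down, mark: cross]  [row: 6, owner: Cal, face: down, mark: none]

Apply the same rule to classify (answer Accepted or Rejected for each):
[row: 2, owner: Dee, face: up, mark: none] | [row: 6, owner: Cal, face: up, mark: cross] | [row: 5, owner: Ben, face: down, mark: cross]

A rule that fits every label: face is up AND row ≤ 2 — true of each 'Accepted' example, false of each 'Rejected' one.
Accepted: [row: 2, owner: Dee, face: up, mark: none], since face is up, row = 2. Rejected: [row: 6, owner: Cal, face: up, mark: cross], since face is up, row = 6. Rejected: [row: 5, owner: Ben, face: down, mark: cross], since face is down, row = 5.

Accepted, Rejected, Rejected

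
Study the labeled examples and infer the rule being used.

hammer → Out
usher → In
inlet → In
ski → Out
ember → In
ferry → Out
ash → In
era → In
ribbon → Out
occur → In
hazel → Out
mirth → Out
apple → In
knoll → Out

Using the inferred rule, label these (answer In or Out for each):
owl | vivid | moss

In, Out, Out

Every 'In' example satisfies: starts with a vowel. None of the 'Out' examples do.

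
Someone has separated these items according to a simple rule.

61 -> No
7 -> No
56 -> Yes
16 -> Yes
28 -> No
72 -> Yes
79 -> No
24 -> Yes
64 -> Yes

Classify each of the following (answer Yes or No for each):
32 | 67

Yes, No

The common property of the 'Yes' items is: multiple of 8. No 'No' item has it.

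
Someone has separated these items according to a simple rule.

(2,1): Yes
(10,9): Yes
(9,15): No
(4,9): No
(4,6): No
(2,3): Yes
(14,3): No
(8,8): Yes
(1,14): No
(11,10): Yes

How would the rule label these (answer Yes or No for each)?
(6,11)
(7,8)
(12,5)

All 'Yes' examples share one property — |first − second| ≤ 1 — and every 'No' example lacks it.

No, Yes, No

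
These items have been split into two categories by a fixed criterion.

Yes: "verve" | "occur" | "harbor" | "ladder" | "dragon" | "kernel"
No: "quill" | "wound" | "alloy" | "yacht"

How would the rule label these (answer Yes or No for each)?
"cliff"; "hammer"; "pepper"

No, Yes, Yes

A rule that fits every label: contains 'r' — true of each 'Yes' example, false of each 'No' one.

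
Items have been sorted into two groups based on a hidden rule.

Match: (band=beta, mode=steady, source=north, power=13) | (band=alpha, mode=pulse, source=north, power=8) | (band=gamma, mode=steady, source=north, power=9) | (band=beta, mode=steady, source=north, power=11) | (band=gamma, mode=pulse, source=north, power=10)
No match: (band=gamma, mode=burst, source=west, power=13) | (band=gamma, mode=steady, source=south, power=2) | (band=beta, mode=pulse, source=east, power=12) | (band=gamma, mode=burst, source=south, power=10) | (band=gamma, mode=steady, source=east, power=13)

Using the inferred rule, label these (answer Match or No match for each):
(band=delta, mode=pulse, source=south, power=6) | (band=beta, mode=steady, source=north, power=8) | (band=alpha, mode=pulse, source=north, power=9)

The common property of the 'Match' items is: source is north. No 'No match' item has it.
(band=delta, mode=pulse, source=south, power=6) — source is south, hence No match.
(band=beta, mode=steady, source=north, power=8) — source is north, hence Match.
(band=alpha, mode=pulse, source=north, power=9) — source is north, hence Match.

No match, Match, Match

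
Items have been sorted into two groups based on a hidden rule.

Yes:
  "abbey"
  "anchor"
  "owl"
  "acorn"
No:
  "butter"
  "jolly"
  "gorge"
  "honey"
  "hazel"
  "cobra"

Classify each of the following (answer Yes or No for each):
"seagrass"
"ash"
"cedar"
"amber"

Rule: starts with a vowel. This holds for each 'Yes' example and fails for each 'No' one.

No, Yes, No, Yes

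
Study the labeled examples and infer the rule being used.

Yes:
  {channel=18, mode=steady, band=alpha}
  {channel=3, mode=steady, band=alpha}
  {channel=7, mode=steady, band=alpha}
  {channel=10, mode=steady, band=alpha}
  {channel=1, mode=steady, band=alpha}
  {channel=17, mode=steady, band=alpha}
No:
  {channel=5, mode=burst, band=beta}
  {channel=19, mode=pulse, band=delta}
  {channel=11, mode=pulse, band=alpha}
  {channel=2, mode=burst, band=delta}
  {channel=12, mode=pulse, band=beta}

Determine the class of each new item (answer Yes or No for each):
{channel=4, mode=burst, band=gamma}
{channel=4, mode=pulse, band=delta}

No, No

The distinguishing property — mode is steady — holds for all the 'Yes' cases and none of the 'No' cases.
{channel=4, mode=burst, band=gamma}: No (mode is burst).
{channel=4, mode=pulse, band=delta}: No (mode is pulse).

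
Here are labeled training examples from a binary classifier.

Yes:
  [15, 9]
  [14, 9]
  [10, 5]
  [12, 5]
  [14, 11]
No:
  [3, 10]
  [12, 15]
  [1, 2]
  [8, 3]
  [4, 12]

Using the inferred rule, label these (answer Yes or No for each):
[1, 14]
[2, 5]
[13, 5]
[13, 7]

No, No, Yes, Yes

The pattern is that an item is 'Yes' exactly when: first > second AND sum ≥ 13.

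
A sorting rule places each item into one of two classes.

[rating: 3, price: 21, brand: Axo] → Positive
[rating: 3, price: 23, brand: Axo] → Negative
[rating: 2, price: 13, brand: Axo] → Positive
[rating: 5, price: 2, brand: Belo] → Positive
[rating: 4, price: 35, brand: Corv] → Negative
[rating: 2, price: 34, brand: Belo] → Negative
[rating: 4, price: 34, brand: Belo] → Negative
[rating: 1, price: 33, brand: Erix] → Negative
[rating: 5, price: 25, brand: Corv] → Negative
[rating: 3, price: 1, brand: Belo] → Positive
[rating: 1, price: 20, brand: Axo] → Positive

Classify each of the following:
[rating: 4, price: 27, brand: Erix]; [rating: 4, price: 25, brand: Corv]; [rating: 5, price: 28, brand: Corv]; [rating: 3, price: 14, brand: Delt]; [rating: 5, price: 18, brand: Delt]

Negative, Negative, Negative, Positive, Positive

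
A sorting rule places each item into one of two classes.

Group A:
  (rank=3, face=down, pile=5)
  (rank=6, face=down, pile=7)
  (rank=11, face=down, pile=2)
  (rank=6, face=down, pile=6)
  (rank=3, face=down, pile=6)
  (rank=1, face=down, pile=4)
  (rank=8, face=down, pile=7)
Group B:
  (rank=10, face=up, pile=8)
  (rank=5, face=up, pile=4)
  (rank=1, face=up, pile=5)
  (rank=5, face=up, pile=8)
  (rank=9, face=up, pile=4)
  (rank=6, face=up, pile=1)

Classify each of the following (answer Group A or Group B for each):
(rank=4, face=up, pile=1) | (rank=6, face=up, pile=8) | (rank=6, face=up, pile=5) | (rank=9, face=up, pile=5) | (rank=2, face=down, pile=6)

One predicate separates the groups cleanly: face is down.

Group B, Group B, Group B, Group B, Group A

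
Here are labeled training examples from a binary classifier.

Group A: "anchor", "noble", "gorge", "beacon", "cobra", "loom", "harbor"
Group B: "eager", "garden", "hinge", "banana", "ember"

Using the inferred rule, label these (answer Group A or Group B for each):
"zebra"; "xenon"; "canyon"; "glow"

The simplest hypothesis consistent with all the labels is: contains 'o'.
"zebra" → no 'o' → Group B. "xenon" → has 'o' → Group A. "canyon" → has 'o' → Group A. "glow" → has 'o' → Group A.

Group B, Group A, Group A, Group A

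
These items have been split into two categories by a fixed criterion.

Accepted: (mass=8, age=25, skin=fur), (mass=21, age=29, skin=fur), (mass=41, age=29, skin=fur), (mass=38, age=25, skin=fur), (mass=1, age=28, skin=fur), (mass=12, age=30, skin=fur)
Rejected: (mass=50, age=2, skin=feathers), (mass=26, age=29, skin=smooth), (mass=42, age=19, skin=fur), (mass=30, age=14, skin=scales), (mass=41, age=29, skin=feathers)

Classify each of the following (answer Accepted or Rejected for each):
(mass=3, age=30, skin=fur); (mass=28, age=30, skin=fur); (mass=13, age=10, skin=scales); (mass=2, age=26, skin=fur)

Accepted, Accepted, Rejected, Accepted

One predicate separates the groups cleanly: skin is fur AND age ≥ 25.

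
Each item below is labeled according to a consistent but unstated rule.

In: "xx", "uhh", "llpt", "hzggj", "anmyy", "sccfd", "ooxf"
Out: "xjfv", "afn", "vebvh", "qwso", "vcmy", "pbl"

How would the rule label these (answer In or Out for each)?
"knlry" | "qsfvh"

Out, Out

The common property of the 'In' items is: has a double letter. No 'Out' item has it.
Out: "knlry", since no doubled letter.
Out: "qsfvh", since no doubled letter.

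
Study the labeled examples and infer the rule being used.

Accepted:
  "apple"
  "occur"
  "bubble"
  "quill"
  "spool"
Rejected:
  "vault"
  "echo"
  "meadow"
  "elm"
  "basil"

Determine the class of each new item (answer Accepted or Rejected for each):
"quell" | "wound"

Accepted, Rejected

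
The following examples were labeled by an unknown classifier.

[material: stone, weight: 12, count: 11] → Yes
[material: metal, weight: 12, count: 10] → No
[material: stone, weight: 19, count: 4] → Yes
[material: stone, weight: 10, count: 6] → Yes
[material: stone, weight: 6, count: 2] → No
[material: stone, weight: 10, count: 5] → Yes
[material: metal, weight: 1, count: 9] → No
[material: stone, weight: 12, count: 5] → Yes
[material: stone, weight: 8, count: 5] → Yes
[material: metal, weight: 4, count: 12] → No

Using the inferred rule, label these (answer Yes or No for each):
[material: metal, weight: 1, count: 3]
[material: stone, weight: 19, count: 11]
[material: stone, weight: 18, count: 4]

The distinguishing property — material is stone AND count ≥ 4 — holds for all the 'Yes' cases and none of the 'No' cases.

No, Yes, Yes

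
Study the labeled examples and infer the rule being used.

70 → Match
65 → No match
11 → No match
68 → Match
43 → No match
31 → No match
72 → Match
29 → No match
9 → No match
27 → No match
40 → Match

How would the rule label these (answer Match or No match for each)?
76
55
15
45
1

The distinguishing property — even — holds for all the 'Match' cases and none of the 'No match' cases.
76: Match (76 is even).
55: No match (55 is odd).
15: No match (15 is odd).
45: No match (45 is odd).
1: No match (1 is odd).

Match, No match, No match, No match, No match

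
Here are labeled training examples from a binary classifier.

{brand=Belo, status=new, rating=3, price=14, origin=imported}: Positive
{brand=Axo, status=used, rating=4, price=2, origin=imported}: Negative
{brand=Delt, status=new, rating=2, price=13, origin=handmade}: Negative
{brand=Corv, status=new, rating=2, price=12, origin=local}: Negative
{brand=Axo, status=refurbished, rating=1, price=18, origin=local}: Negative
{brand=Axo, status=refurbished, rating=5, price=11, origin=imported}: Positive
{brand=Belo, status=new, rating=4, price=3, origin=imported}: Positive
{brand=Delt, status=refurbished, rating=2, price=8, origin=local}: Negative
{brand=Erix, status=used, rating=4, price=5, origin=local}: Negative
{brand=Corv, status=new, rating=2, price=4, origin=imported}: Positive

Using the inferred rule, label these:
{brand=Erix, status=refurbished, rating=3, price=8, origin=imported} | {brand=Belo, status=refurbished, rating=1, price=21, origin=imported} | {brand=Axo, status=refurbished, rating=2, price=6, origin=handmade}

One predicate separates the groups cleanly: origin is imported AND price ≥ 3.
{brand=Erix, status=refurbished, rating=3, price=8, origin=imported} — origin is imported, price = 8, hence Positive.
{brand=Belo, status=refurbished, rating=1, price=21, origin=imported} — origin is imported, price = 21, hence Positive.
{brand=Axo, status=refurbished, rating=2, price=6, origin=handmade} — origin is handmade, price = 6, hence Negative.

Positive, Positive, Negative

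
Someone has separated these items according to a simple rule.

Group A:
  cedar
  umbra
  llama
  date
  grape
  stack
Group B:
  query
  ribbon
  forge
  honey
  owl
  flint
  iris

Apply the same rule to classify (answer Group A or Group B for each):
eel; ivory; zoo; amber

Group B, Group B, Group B, Group A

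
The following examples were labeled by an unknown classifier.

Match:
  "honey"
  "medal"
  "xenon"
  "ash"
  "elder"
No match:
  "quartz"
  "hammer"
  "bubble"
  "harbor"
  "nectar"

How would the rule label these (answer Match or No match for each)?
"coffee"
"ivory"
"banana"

No match, Match, No match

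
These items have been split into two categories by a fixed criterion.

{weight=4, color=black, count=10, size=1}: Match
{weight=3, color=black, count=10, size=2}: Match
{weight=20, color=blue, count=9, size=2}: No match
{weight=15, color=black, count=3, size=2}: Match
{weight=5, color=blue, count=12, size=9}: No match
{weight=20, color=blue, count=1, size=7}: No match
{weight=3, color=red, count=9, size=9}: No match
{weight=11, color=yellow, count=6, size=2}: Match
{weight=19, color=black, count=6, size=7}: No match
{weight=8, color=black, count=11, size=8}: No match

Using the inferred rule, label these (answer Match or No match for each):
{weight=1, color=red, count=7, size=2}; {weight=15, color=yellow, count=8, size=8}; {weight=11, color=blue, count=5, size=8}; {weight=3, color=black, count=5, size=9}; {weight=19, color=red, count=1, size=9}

Match, No match, No match, No match, No match

One predicate separates the groups cleanly: weight ≤ 15 AND size ≤ 2.
{weight=1, color=red, count=7, size=2}: weight = 1, size = 2, satisfies this → Match. {weight=15, color=yellow, count=8, size=8}: weight = 15, size = 8, does not pass → No match. {weight=11, color=blue, count=5, size=8}: weight = 11, size = 8, does not pass → No match. {weight=3, color=black, count=5, size=9}: weight = 3, size = 9, does not pass → No match. {weight=19, color=red, count=1, size=9}: weight = 19, size = 9, does not pass → No match.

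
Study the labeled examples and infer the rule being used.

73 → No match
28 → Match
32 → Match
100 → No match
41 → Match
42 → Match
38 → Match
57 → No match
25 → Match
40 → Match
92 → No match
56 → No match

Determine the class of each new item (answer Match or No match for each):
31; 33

Match, Match

One predicate separates the groups cleanly: at most 42.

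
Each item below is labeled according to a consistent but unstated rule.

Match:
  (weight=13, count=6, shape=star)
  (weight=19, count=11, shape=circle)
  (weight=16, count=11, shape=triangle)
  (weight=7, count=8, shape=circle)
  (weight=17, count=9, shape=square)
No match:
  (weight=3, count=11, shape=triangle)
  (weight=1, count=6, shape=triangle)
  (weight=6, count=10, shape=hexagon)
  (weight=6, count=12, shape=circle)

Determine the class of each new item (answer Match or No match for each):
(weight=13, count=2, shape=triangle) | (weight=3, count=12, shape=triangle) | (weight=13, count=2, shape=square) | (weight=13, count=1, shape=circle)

The common property of the 'Match' items is: weight ≥ 7. No 'No match' item has it.
(weight=13, count=2, shape=triangle): Match (weight = 13).
(weight=3, count=12, shape=triangle): No match (weight = 3).
(weight=13, count=2, shape=square): Match (weight = 13).
(weight=13, count=1, shape=circle): Match (weight = 13).

Match, No match, Match, Match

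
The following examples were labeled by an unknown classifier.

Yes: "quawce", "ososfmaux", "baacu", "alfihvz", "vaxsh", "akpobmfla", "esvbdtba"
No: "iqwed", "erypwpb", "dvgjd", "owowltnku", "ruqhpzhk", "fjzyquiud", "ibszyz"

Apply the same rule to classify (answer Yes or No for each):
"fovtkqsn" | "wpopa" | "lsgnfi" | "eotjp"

No, Yes, No, No

A rule that fits every label: contains 'a' — true of each 'Yes' example, false of each 'No' one.
"fovtkqsn" — no 'a', hence No. "wpopa" — has 'a', hence Yes. "lsgnfi" — no 'a', hence No. "eotjp" — no 'a', hence No.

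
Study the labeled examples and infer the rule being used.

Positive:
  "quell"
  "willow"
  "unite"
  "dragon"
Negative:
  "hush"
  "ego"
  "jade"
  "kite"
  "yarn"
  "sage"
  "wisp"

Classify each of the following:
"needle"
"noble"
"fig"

Positive, Positive, Negative

Every 'Positive' example satisfies: length ≥ 5. None of the 'Negative' examples do.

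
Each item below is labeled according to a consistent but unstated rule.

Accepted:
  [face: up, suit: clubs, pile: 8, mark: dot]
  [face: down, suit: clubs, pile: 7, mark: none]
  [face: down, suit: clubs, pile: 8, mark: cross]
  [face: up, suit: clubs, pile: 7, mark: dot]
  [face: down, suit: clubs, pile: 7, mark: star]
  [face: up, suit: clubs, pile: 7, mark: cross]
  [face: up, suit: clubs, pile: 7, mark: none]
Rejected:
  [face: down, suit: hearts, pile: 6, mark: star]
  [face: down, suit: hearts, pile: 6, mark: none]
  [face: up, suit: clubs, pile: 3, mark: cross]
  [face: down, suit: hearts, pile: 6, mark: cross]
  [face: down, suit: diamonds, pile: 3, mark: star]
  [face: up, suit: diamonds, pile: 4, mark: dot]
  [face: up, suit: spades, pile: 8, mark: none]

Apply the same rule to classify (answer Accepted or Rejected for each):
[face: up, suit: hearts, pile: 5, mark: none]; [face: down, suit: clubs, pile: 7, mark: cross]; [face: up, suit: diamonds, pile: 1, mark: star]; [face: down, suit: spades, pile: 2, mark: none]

Every 'Accepted' example satisfies: suit is clubs AND pile ≥ 4. None of the 'Rejected' examples do.
[face: up, suit: hearts, pile: 5, mark: none]: suit is hearts, pile = 5 — doesn't match, so Rejected. [face: down, suit: clubs, pile: 7, mark: cross]: suit is clubs, pile = 7 — qualifies, so Accepted. [face: up, suit: diamonds, pile: 1, mark: star]: suit is diamonds, pile = 1 — doesn't match, so Rejected. [face: down, suit: spades, pile: 2, mark: none]: suit is spades, pile = 2 — doesn't match, so Rejected.

Rejected, Accepted, Rejected, Rejected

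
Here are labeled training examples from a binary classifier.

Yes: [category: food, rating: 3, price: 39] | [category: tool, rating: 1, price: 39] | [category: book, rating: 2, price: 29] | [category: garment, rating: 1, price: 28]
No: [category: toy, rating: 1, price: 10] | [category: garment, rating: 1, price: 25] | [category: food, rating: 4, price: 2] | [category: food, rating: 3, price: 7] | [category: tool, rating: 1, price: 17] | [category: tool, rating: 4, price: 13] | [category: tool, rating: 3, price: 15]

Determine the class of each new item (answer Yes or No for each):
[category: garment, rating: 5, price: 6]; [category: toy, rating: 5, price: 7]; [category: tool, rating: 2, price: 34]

No, No, Yes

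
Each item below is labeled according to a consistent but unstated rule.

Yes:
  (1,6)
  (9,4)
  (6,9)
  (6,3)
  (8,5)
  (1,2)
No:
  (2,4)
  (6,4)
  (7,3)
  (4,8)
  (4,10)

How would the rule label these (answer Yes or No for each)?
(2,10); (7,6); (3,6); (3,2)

A rule that fits every label: sum is odd — true of each 'Yes' example, false of each 'No' one.

No, Yes, Yes, Yes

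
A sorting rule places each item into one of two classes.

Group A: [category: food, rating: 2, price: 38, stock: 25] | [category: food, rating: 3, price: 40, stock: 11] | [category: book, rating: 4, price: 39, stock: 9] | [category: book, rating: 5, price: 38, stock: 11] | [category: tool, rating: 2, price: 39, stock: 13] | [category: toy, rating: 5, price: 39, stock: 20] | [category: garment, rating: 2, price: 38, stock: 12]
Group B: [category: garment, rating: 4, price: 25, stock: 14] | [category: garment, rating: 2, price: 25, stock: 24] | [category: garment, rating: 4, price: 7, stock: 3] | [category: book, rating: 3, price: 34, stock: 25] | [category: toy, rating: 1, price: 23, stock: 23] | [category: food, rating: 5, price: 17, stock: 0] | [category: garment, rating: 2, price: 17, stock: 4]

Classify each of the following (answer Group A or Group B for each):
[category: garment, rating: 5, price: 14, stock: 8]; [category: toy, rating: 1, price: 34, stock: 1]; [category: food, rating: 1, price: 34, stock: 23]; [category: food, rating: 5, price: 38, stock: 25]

Group B, Group B, Group B, Group A

The simplest hypothesis consistent with all the labels is: price ≥ 38.
[category: garment, rating: 5, price: 14, stock: 8] → price = 14 → Group B. [category: toy, rating: 1, price: 34, stock: 1] → price = 34 → Group B. [category: food, rating: 1, price: 34, stock: 23] → price = 34 → Group B. [category: food, rating: 5, price: 38, stock: 25] → price = 38 → Group A.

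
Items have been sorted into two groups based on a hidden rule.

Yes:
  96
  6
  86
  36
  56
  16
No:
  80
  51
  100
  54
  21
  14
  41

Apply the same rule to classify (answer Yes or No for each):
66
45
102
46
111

Yes, No, No, Yes, No

One predicate separates the groups cleanly: ends in digit 6.
66: Yes (last digit 6).
45: No (last digit 5).
102: No (last digit 2).
46: Yes (last digit 6).
111: No (last digit 1).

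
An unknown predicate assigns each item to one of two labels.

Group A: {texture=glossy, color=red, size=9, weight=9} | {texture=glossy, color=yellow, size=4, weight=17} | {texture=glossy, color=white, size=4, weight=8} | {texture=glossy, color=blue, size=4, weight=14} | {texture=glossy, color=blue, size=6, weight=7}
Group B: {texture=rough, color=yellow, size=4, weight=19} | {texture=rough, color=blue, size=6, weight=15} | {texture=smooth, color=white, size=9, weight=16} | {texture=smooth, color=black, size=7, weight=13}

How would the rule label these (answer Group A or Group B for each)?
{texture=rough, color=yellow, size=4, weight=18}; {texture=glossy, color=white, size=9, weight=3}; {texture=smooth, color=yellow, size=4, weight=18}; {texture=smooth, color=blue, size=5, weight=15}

The distinguishing property — texture is glossy — holds for all the 'Group A' cases and none of the 'Group B' cases.
{texture=rough, color=yellow, size=4, weight=18}: texture is rough — doesn't qualify, so Group B.
{texture=glossy, color=white, size=9, weight=3}: texture is glossy — checks out, so Group A.
{texture=smooth, color=yellow, size=4, weight=18}: texture is smooth — doesn't qualify, so Group B.
{texture=smooth, color=blue, size=5, weight=15}: texture is smooth — doesn't qualify, so Group B.

Group B, Group A, Group B, Group B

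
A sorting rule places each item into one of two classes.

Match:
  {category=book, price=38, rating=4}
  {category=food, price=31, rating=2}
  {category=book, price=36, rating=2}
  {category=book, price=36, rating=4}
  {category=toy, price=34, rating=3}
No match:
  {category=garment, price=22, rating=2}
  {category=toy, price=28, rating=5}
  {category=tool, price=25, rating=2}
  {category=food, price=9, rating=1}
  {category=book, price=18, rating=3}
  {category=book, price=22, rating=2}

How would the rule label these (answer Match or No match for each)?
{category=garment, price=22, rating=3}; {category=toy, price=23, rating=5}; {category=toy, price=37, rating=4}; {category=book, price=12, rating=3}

Rule: price ≥ 31. This holds for each 'Match' example and fails for each 'No match' one.
{category=garment, price=22, rating=3} → price = 22 → No match. {category=toy, price=23, rating=5} → price = 23 → No match. {category=toy, price=37, rating=4} → price = 37 → Match. {category=book, price=12, rating=3} → price = 12 → No match.

No match, No match, Match, No match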